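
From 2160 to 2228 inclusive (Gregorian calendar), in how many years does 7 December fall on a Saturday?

Track 7 December's weekday year by year (advancing +1, or +2 across a Feb 29):
  2160: Sun  2161: Mon (+1)  2162: Tue (+1)  2163: Wed (+1)  2164: Fri (+2)
  2165: Sat (+1) ✓  2166: Sun (+1)  2167: Mon (+1)  2168: Wed (+2)  2169: Thu (+1)
  2170: Fri (+1)  2171: Sat (+1) ✓  2172: Mon (+2)  2173: Tue (+1)  … (41 more years) …
  2215: Thu (+1)  2216: Sat (+2) ✓  2217: Sun (+1)  2218: Mon (+1)  2219: Tue (+1)
  2220: Thu (+2)  2221: Fri (+1)  2222: Sat (+1) ✓  2223: Sun (+1)  2224: Tue (+2)
  2225: Wed (+1)  2226: Thu (+1)  2227: Fri (+1)  2228: Sun (+2)
Saturday years: 2165, 2171, 2176, 2182, 2193, 2199, 2205, 2211, 2216, 2222 — 10 in total.

10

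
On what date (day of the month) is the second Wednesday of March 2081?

March 1, 2081 is a Saturday, so the first Wednesday is the 5th.
The second Wednesday is 5 + 7 = 12.

12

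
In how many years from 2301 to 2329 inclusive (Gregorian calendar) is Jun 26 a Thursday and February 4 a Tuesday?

3

Check each year's weekday for Jun 26 and February 4:
  2301: Wed/Mon  2302: Thu/Tue ✓  2303: Fri/Wed  2304: Sun/Thu  2305: Mon/Sat  2306: Tue/Sun  2307: Wed/Mon  2308: Fri/Tue  2309: Sat/Thu  2310: Sun/Fri  2311: Mon/Sat  2312: Wed/Sun  2313: Thu/Tue ✓  2314: Fri/Wed  2315: Sat/Thu  2316: Mon/Fri  2317: Tue/Sun  2318: Wed/Mon  2319: Thu/Tue ✓  2320: Sat/Wed  2321: Sun/Fri  2322: Mon/Sat  2323: Tue/Sun  2324: Thu/Mon  2325: Fri/Wed  2326: Sat/Thu  2327: Sun/Fri  2328: Tue/Sat  2329: Wed/Mon
Both conditions hold in: 2302, 2313, 2319 — 3.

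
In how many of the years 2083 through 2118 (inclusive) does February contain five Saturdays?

1

February has 28 days (29 in leap years); it has five Saturdays when Saturday falls among the first (month-length − 28) days — i.e. when February 1 is Saturday in a leap year (never in a common year).
February 1 by year: 2083:Mon 2084:Tue 2085:Thu 2086:Fri 2087:Sat 2088:Sun 2089:Tue 2090:Wed 2091:Thu 2092:Fri 2093:Sun 2094:Mon 2095:Tue 2096:Wed 2097:Fri …(6 more)… 2104:Fri 2105:Sun 2106:Mon 2107:Tue 2108:Wed 2109:Fri 2110:Sat 2111:Sun 2112:Mon 2113:Wed 2114:Thu 2115:Fri 2116:Sat✓ 2117:Mon 2118:Tue
Years with five Saturdays: 2116 → 1.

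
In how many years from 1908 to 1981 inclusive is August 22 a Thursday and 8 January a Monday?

Check each year's weekday for August 22 and 8 January:
  1908: Sat/Wed  1909: Sun/Fri  1910: Mon/Sat  1911: Tue/Sun  1912: Thu/Mon ✓  1913: Fri/Wed  1914: Sat/Thu  1915: Sun/Fri  1916: Tue/Sat  1917: Wed/Mon  1918: Thu/Tue  1919: Fri/Wed  1920: Sun/Thu  1921: Mon/Sat  …(46 more)…  1968: Thu/Mon ✓  1969: Fri/Wed  1970: Sat/Thu  1971: Sun/Fri  1972: Tue/Sat  1973: Wed/Mon  1974: Thu/Tue  1975: Fri/Wed  1976: Sun/Thu  1977: Mon/Sat  1978: Tue/Sun  1979: Wed/Mon  1980: Fri/Tue  1981: Sat/Thu
Both conditions hold in: 1912, 1940, 1968 — 3.

3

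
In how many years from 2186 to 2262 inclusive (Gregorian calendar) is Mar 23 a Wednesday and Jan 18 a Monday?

Check each year's weekday for Mar 23 and Jan 18:
  2186: Thu/Wed  2187: Fri/Thu  2188: Sun/Fri  2189: Mon/Sun  2190: Tue/Mon  2191: Wed/Tue  2192: Fri/Wed  2193: Sat/Fri  2194: Sun/Sat  2195: Mon/Sun  2196: Wed/Mon ✓  2197: Thu/Wed  2198: Fri/Thu  2199: Sat/Fri  …(49 more)…  2249: Fri/Thu  2250: Sat/Fri  2251: Sun/Sat  2252: Tue/Sun  2253: Wed/Tue  2254: Thu/Wed  2255: Fri/Thu  2256: Sun/Fri  2257: Mon/Sun  2258: Tue/Mon  2259: Wed/Tue  2260: Fri/Wed  2261: Sat/Fri  2262: Sun/Sat
Both conditions hold in: 2196, 2208, 2236 — 3.

3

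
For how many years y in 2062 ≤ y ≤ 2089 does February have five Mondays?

February has 28 days (29 in leap years); it has five Mondays when Monday falls among the first (month-length − 28) days — i.e. when February 1 is Monday in a leap year (never in a common year).
February 1 by year: 2062:Wed 2063:Thu 2064:Fri 2065:Sun 2066:Mon 2067:Tue 2068:Wed 2069:Fri 2070:Sat 2071:Sun 2072:Mon✓ 2073:Wed 2074:Thu 2075:Fri 2076:Sat 2077:Mon 2078:Tue 2079:Wed 2080:Thu 2081:Sat 2082:Sun 2083:Mon 2084:Tue 2085:Thu 2086:Fri 2087:Sat 2088:Sun 2089:Tue
Years with five Mondays: 2072 → 1.

1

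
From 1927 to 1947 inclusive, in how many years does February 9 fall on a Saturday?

3

Track February 9's weekday year by year (advancing +1, or +2 across a Feb 29):
  1927: Wed  1928: Thu (+1)  1929: Sat (+2) ✓  1930: Sun (+1)  1931: Mon (+1)
  1932: Tue (+1)  1933: Thu (+2)  1934: Fri (+1)  1935: Sat (+1) ✓  1936: Sun (+1)
  1937: Tue (+2)  1938: Wed (+1)  1939: Thu (+1)  1940: Fri (+1)  1941: Sun (+2)
  1942: Mon (+1)  1943: Tue (+1)  1944: Wed (+1)  1945: Fri (+2)  1946: Sat (+1) ✓
  1947: Sun (+1)
Saturday years: 1929, 1935, 1946 — 3 in total.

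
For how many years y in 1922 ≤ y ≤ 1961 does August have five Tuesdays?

August has 31 days; it has five Tuesdays when Tuesday falls among the first (month-length − 28) days — i.e. when August 1 is one of Tuesday/Monday/Sunday.
August 1 by year: 1922:Tue✓ 1923:Wed 1924:Fri 1925:Sat 1926:Sun✓ 1927:Mon✓ 1928:Wed 1929:Thu 1930:Fri 1931:Sat 1932:Mon✓ 1933:Tue✓ 1934:Wed 1935:Thu 1936:Sat …(10 more)… 1947:Fri 1948:Sun✓ 1949:Mon✓ 1950:Tue✓ 1951:Wed 1952:Fri 1953:Sat 1954:Sun✓ 1955:Mon✓ 1956:Wed 1957:Thu 1958:Fri 1959:Sat 1960:Mon✓ 1961:Tue✓
Years with five Tuesdays: 1922, 1926, 1927, 1932, 1933, 1937, 1938, 1939, 1943, 1944, 1948, 1949, 1950, 1954, 1955, 1960, 1961 → 17.

17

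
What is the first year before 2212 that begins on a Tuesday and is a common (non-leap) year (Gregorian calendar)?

Jan 1 advances by 2 weekdays after a leap year and by 1 after a common year.
2212: Jan 1 is Wednesday (leap).
2211: Tuesday
2211 begins on a Tuesday and is a common year.

2211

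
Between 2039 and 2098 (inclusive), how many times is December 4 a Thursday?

9

Track December 4's weekday year by year (advancing +1, or +2 across a Feb 29):
  2039: Sun  2040: Tue (+2)  2041: Wed (+1)  2042: Thu (+1) ✓  2043: Fri (+1)
  2044: Sun (+2)  2045: Mon (+1)  2046: Tue (+1)  2047: Wed (+1)  2048: Fri (+2)
  2049: Sat (+1)  2050: Sun (+1)  2051: Mon (+1)  2052: Wed (+2)  … (32 more years) …
  2085: Tue (+1)  2086: Wed (+1)  2087: Thu (+1) ✓  2088: Sat (+2)  2089: Sun (+1)
  2090: Mon (+1)  2091: Tue (+1)  2092: Thu (+2) ✓  2093: Fri (+1)  2094: Sat (+1)
  2095: Sun (+1)  2096: Tue (+2)  2097: Wed (+1)  2098: Thu (+1) ✓
Thursday years: 2042, 2053, 2059, 2064, 2070, 2081, 2087, 2092, 2098 — 9 in total.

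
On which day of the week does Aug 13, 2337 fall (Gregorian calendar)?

Friday

January 1, 2337 is a Friday.
August 13 is day 225 of the year, i.e. 224 days after Jan 1.
224 mod 7 = 0, so advance 0 weekdays from Friday: Friday.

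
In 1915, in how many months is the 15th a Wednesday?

2

Check the 15th of each month of 1915: Jan 15: Fri, Feb 15: Mon, Mar 15: Mon, Apr 15: Thu, May 15: Sat, Jun 15: Tue, Jul 15: Thu, Aug 15: Sun, Sep 15: Wed, Oct 15: Fri, Nov 15: Mon, Dec 15: Wed.
Wednesday occurs in September, December — 2 months.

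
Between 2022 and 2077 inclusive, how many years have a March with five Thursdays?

24

March has 31 days; it has five Thursdays when Thursday falls among the first (month-length − 28) days — i.e. when March 1 is one of Thursday/Wednesday/Tuesday.
March 1 by year: 2022:Tue✓ 2023:Wed✓ 2024:Fri 2025:Sat 2026:Sun 2027:Mon 2028:Wed✓ 2029:Thu✓ 2030:Fri 2031:Sat 2032:Mon 2033:Tue✓ 2034:Wed✓ 2035:Thu✓ 2036:Sat …(26 more)… 2063:Thu✓ 2064:Sat 2065:Sun 2066:Mon 2067:Tue✓ 2068:Thu✓ 2069:Fri 2070:Sat 2071:Sun 2072:Tue✓ 2073:Wed✓ 2074:Thu✓ 2075:Fri 2076:Sun 2077:Mon
Years with five Thursdays: 2022, 2023, 2028, 2029, 2033, 2034, 2035, 2039, 2040, 2044, 2045, 2046, 2050, 2051, 2056, 2057, 2061, 2062, 2063, 2067, 2068, 2072, 2073, 2074 → 24.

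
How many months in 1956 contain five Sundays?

A month of length L has five Sundays iff its first Sunday is on day ≤ L−28 (so day 1–3 in a 31-day month, 1–2 in a 30-day month, day 1 in a leap February).
Checking each month of 1956: Jan starts Sun (31d) ✓; Feb starts Wed (29d); Mar starts Thu (31d); Apr starts Sun (30d) ✓; May starts Tue (31d); Jun starts Fri (30d); Jul starts Sun (31d) ✓; Aug starts Wed (31d); Sep starts Sat (30d) ✓; Oct starts Mon (31d); Nov starts Thu (30d); Dec starts Sat (31d) ✓.
Five-Sunday months: January, April, July, September, December → 5.

5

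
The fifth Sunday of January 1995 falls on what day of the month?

29

January 1, 1995 is a Sunday, so the first Sunday is the 1st.
The fifth Sunday is 1 + 28 = 29.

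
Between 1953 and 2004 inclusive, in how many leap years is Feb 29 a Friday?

Leap years in 1953–2004: 13 of them.
Feb 29 weekday advances by 5 (mod 7) from one leap year to the next four years later (or differs when a century non-leap intervenes).
Leap-day weekdays: 1956:Wed 1960:Mon 1964:Sat 1968:Thu 1972:Tue 1976:Sun 1980:Fri✓ 1984:Wed 1988:Mon 1992:Sat 1996:Thu 2000:Tue 2004:Sun
Friday: 1980 → 1.

1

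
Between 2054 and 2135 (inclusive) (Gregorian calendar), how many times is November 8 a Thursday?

12

Track November 8's weekday year by year (advancing +1, or +2 across a Feb 29):
  2054: Sun  2055: Mon (+1)  2056: Wed (+2)  2057: Thu (+1) ✓  2058: Fri (+1)
  2059: Sat (+1)  2060: Mon (+2)  2061: Tue (+1)  2062: Wed (+1)  2063: Thu (+1) ✓
  2064: Sat (+2)  2065: Sun (+1)  2066: Mon (+1)  2067: Tue (+1)  … (54 more years) …
  2122: Sun (+1)  2123: Mon (+1)  2124: Wed (+2)  2125: Thu (+1) ✓  2126: Fri (+1)
  2127: Sat (+1)  2128: Mon (+2)  2129: Tue (+1)  2130: Wed (+1)  2131: Thu (+1) ✓
  2132: Sat (+2)  2133: Sun (+1)  2134: Mon (+1)  2135: Tue (+1)
Thursday years: 2057, 2063, 2068, 2074, 2085, 2091, 2096, 2103, 2108, 2114, 2125, 2131 — 12 in total.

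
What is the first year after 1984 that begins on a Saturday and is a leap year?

Jan 1 advances by 2 weekdays after a leap year and by 1 after a common year.
1984: Jan 1 is Sunday (leap).
1985: Tuesday
1986: Wednesday
1987: Thursday
1988: Friday (leap)
1989: Sunday
1990: Monday
1991: Tuesday
1992: Wednesday (leap)
1993: Friday
1994: Saturday
1995: Sunday
1996: Monday (leap)
1997: Wednesday
1998: Thursday
1999: Friday
2000: Saturday (leap)
2000 begins on a Saturday and is a leap year.

2000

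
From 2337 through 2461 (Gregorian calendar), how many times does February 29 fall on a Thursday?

5

Leap years in 2337–2461: 31 of them.
Feb 29 weekday advances by 5 (mod 7) from one leap year to the next four years later (or differs when a century non-leap intervenes).
Leap-day weekdays: 2340:Thu✓ 2344:Tue 2348:Sun 2352:Fri 2356:Wed 2360:Mon 2364:Sat 2368:Thu✓ 2372:Tue 2376:Sun 2380:Fri 2384:Wed 2388:Mon …(5 more)… 2412:Wed 2416:Mon 2420:Sat 2424:Thu✓ 2428:Tue 2432:Sun 2436:Fri 2440:Wed 2444:Mon 2448:Sat 2452:Thu✓ 2456:Tue 2460:Sun
Thursday: 2340, 2368, 2396, 2424, 2452 → 5.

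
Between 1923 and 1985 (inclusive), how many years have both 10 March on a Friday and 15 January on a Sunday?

6

Check each year's weekday for 10 March and 15 January:
  1923: Sat/Mon  1924: Mon/Tue  1925: Tue/Thu  1926: Wed/Fri  1927: Thu/Sat  1928: Sat/Sun  1929: Sun/Tue  1930: Mon/Wed  1931: Tue/Thu  1932: Thu/Fri  1933: Fri/Sun ✓  1934: Sat/Mon  1935: Sun/Tue  1936: Tue/Wed  …(35 more)…  1972: Fri/Sat  1973: Sat/Mon  1974: Sun/Tue  1975: Mon/Wed  1976: Wed/Thu  1977: Thu/Sat  1978: Fri/Sun ✓  1979: Sat/Mon  1980: Mon/Tue  1981: Tue/Thu  1982: Wed/Fri  1983: Thu/Sat  1984: Sat/Sun  1985: Sun/Tue
Both conditions hold in: 1933, 1939, 1950, 1961, 1967, 1978 — 6.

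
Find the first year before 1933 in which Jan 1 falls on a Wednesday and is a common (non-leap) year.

Jan 1 advances by 2 weekdays after a leap year and by 1 after a common year.
1933: Jan 1 is Sunday.
1932: Friday (leap)
1931: Thursday
1930: Wednesday
1930 begins on a Wednesday and is a common year.

1930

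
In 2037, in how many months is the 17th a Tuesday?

Check the 17th of each month of 2037: Jan 17: Sat, Feb 17: Tue, Mar 17: Tue, Apr 17: Fri, May 17: Sun, Jun 17: Wed, Jul 17: Fri, Aug 17: Mon, Sep 17: Thu, Oct 17: Sat, Nov 17: Tue, Dec 17: Thu.
Tuesday occurs in February, March, November — 3 months.

3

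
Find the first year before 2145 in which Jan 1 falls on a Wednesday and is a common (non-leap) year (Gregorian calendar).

2138

Jan 1 advances by 2 weekdays after a leap year and by 1 after a common year.
2145: Jan 1 is Friday.
2144: Wednesday (leap)
2143: Tuesday
2142: Monday
2141: Sunday
2140: Friday (leap)
2139: Thursday
2138: Wednesday
2138 begins on a Wednesday and is a common year.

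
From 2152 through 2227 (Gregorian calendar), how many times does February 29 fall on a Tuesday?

3

Leap years in 2152–2227: 18 of them.
Feb 29 weekday advances by 5 (mod 7) from one leap year to the next four years later (or differs when a century non-leap intervenes).
Leap-day weekdays: 2152:Tue✓ 2156:Sun 2160:Fri 2164:Wed 2168:Mon 2172:Sat 2176:Thu 2180:Tue✓ 2184:Sun 2188:Fri 2192:Wed 2196:Mon 2204:Wed 2208:Mon 2212:Sat 2216:Thu 2220:Tue✓ 2224:Sun
Tuesday: 2152, 2180, 2220 → 3.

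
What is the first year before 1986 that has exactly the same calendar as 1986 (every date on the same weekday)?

1975

Two years share a calendar iff Jan 1 falls on the same weekday and both are leap or both are common. 1986: Jan 1 is Wednesday, common year.
1985: Jan 1 Tuesday, common
1984: Jan 1 Sunday, leap
1983: Jan 1 Saturday, common
1982: Jan 1 Friday, common
1981: Jan 1 Thursday, common
1980: Jan 1 Tuesday, leap
1979: Jan 1 Monday, common
1978: Jan 1 Sunday, common
1977: Jan 1 Saturday, common
1976: Jan 1 Thursday, leap
1975: Jan 1 Wednesday, common
1975 matches on both conditions.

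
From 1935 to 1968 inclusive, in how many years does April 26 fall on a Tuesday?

5

Track April 26's weekday year by year (advancing +1, or +2 across a Feb 29):
  1935: Fri  1936: Sun (+2)  1937: Mon (+1)  1938: Tue (+1) ✓  1939: Wed (+1)
  1940: Fri (+2)  1941: Sat (+1)  1942: Sun (+1)  1943: Mon (+1)  1944: Wed (+2)
  1945: Thu (+1)  1946: Fri (+1)  1947: Sat (+1)  1948: Mon (+2)  … (6 more years) …
  1955: Tue (+1) ✓  1956: Thu (+2)  1957: Fri (+1)  1958: Sat (+1)  1959: Sun (+1)
  1960: Tue (+2) ✓  1961: Wed (+1)  1962: Thu (+1)  1963: Fri (+1)  1964: Sun (+2)
  1965: Mon (+1)  1966: Tue (+1) ✓  1967: Wed (+1)  1968: Fri (+2)
Tuesday years: 1938, 1949, 1955, 1960, 1966 — 5 in total.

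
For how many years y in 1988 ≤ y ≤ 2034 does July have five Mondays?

21

July has 31 days; it has five Mondays when Monday falls among the first (month-length − 28) days — i.e. when July 1 is one of Monday/Sunday/Saturday.
July 1 by year: 1988:Fri 1989:Sat✓ 1990:Sun✓ 1991:Mon✓ 1992:Wed 1993:Thu 1994:Fri 1995:Sat✓ 1996:Mon✓ 1997:Tue 1998:Wed 1999:Thu 2000:Sat✓ 2001:Sun✓ 2002:Mon✓ …(17 more)… 2020:Wed 2021:Thu 2022:Fri 2023:Sat✓ 2024:Mon✓ 2025:Tue 2026:Wed 2027:Thu 2028:Sat✓ 2029:Sun✓ 2030:Mon✓ 2031:Tue 2032:Thu 2033:Fri 2034:Sat✓
Years with five Mondays: 1989, 1990, 1991, 1995, 1996, 2000, 2001, 2002, 2006, 2007, 2012, 2013, 2017, 2018, 2019, 2023, 2024, 2028, 2029, 2030, 2034 → 21.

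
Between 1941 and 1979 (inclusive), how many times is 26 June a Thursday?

Track 26 June's weekday year by year (advancing +1, or +2 across a Feb 29):
  1941: Thu ✓  1942: Fri (+1)  1943: Sat (+1)  1944: Mon (+2)  1945: Tue (+1)
  1946: Wed (+1)  1947: Thu (+1) ✓  1948: Sat (+2)  1949: Sun (+1)  1950: Mon (+1)
  1951: Tue (+1)  1952: Thu (+2) ✓  1953: Fri (+1)  1954: Sat (+1)  … (11 more years) …
  1966: Sun (+1)  1967: Mon (+1)  1968: Wed (+2)  1969: Thu (+1) ✓  1970: Fri (+1)
  1971: Sat (+1)  1972: Mon (+2)  1973: Tue (+1)  1974: Wed (+1)  1975: Thu (+1) ✓
  1976: Sat (+2)  1977: Sun (+1)  1978: Mon (+1)  1979: Tue (+1)
Thursday years: 1941, 1947, 1952, 1958, 1969, 1975 — 6 in total.

6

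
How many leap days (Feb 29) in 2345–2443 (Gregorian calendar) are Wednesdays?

Leap years in 2345–2443: 24 of them.
Feb 29 weekday advances by 5 (mod 7) from one leap year to the next four years later (or differs when a century non-leap intervenes).
Leap-day weekdays: 2348:Sun 2352:Fri 2356:Wed✓ 2360:Mon 2364:Sat 2368:Thu 2372:Tue 2376:Sun 2380:Fri 2384:Wed✓ 2388:Mon 2392:Sat 2396:Thu 2400:Tue 2404:Sun 2408:Fri 2412:Wed✓ 2416:Mon 2420:Sat 2424:Thu 2428:Tue 2432:Sun 2436:Fri 2440:Wed✓
Wednesday: 2356, 2384, 2412, 2440 → 4.

4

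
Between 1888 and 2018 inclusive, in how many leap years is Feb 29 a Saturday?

Leap years in 1888–2018: 32 of them.
Feb 29 weekday advances by 5 (mod 7) from one leap year to the next four years later (or differs when a century non-leap intervenes).
Leap-day weekdays: 1888:Wed 1892:Mon 1896:Sat✓ 1904:Mon 1908:Sat✓ 1912:Thu 1916:Tue 1920:Sun 1924:Fri 1928:Wed 1932:Mon 1936:Sat✓ 1940:Thu …(6 more)… 1968:Thu 1972:Tue 1976:Sun 1980:Fri 1984:Wed 1988:Mon 1992:Sat✓ 1996:Thu 2000:Tue 2004:Sun 2008:Fri 2012:Wed 2016:Mon
Saturday: 1896, 1908, 1936, 1964, 1992 → 5.

5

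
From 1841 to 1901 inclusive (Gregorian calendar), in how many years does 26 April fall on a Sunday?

Track 26 April's weekday year by year (advancing +1, or +2 across a Feb 29):
  1841: Mon  1842: Tue (+1)  1843: Wed (+1)  1844: Fri (+2)  1845: Sat (+1)
  1846: Sun (+1) ✓  1847: Mon (+1)  1848: Wed (+2)  1849: Thu (+1)  1850: Fri (+1)
  1851: Sat (+1)  1852: Mon (+2)  1853: Tue (+1)  1854: Wed (+1)  … (33 more years) …
  1888: Thu (+2)  1889: Fri (+1)  1890: Sat (+1)  1891: Sun (+1) ✓  1892: Tue (+2)
  1893: Wed (+1)  1894: Thu (+1)  1895: Fri (+1)  1896: Sun (+2) ✓  1897: Mon (+1)
  1898: Tue (+1)  1899: Wed (+1)  1900: Thu (+1)  1901: Fri (+1)
Sunday years: 1846, 1857, 1863, 1868, 1874, 1885, 1891, 1896 — 8 in total.

8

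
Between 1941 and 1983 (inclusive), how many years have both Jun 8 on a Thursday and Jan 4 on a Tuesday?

Check each year's weekday for Jun 8 and Jan 4:
  1941: Sun/Sat  1942: Mon/Sun  1943: Tue/Mon  1944: Thu/Tue ✓  1945: Fri/Thu  1946: Sat/Fri  1947: Sun/Sat  1948: Tue/Sun  1949: Wed/Tue  1950: Thu/Wed  1951: Fri/Thu  1952: Sun/Fri  1953: Mon/Sun  1954: Tue/Mon  …(15 more)…  1970: Mon/Sun  1971: Tue/Mon  1972: Thu/Tue ✓  1973: Fri/Thu  1974: Sat/Fri  1975: Sun/Sat  1976: Tue/Sun  1977: Wed/Tue  1978: Thu/Wed  1979: Fri/Thu  1980: Sun/Fri  1981: Mon/Sun  1982: Tue/Mon  1983: Wed/Tue
Both conditions hold in: 1944, 1972 — 2.

2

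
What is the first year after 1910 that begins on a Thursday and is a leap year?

Jan 1 advances by 2 weekdays after a leap year and by 1 after a common year.
1910: Jan 1 is Saturday.
1911: Sunday
1912: Monday (leap)
1913: Wednesday
1914: Thursday
1915: Friday
1916: Saturday (leap)
1917: Monday
1918: Tuesday
1919: Wednesday
1920: Thursday (leap)
1920 begins on a Thursday and is a leap year.

1920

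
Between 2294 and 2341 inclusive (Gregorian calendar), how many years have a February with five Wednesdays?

1

February has 28 days (29 in leap years); it has five Wednesdays when Wednesday falls among the first (month-length − 28) days — i.e. when February 1 is Wednesday in a leap year (never in a common year).
February 1 by year: 2294:Thu 2295:Fri 2296:Sat 2297:Mon 2298:Tue 2299:Wed 2300:Thu 2301:Fri 2302:Sat 2303:Sun 2304:Mon 2305:Wed 2306:Thu 2307:Fri 2308:Sat …(18 more)… 2327:Tue 2328:Wed✓ 2329:Fri 2330:Sat 2331:Sun 2332:Mon 2333:Wed 2334:Thu 2335:Fri 2336:Sat 2337:Mon 2338:Tue 2339:Wed 2340:Thu 2341:Sat
Years with five Wednesdays: 2328 → 1.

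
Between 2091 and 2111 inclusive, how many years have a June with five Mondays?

June has 30 days; it has five Mondays when Monday falls among the first (month-length − 28) days — i.e. when June 1 is one of Monday/Sunday.
June 1 by year: 2091:Fri 2092:Sun✓ 2093:Mon✓ 2094:Tue 2095:Wed 2096:Fri 2097:Sat 2098:Sun✓ 2099:Mon✓ 2100:Tue 2101:Wed 2102:Thu 2103:Fri 2104:Sun✓ 2105:Mon✓ 2106:Tue 2107:Wed 2108:Fri 2109:Sat 2110:Sun✓ 2111:Mon✓
Years with five Mondays: 2092, 2093, 2098, 2099, 2104, 2105, 2110, 2111 → 8.

8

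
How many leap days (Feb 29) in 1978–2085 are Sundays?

Leap years in 1978–2085: 27 of them.
Feb 29 weekday advances by 5 (mod 7) from one leap year to the next four years later (or differs when a century non-leap intervenes).
Leap-day weekdays: 1980:Fri 1984:Wed 1988:Mon 1992:Sat 1996:Thu 2000:Tue 2004:Sun✓ 2008:Fri 2012:Wed 2016:Mon 2020:Sat 2024:Thu 2028:Tue 2032:Sun✓ 2036:Fri 2040:Wed 2044:Mon 2048:Sat 2052:Thu 2056:Tue 2060:Sun✓ 2064:Fri 2068:Wed 2072:Mon 2076:Sat 2080:Thu 2084:Tue
Sunday: 2004, 2032, 2060 → 3.

3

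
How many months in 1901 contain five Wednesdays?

A month of length L has five Wednesdays iff its first Wednesday is on day ≤ L−28 (so day 1–3 in a 31-day month, 1–2 in a 30-day month, day 1 in a leap February).
Checking each month of 1901: Jan starts Tue (31d) ✓; Feb starts Fri (28d); Mar starts Fri (31d); Apr starts Mon (30d); May starts Wed (31d) ✓; Jun starts Sat (30d); Jul starts Mon (31d) ✓; Aug starts Thu (31d); Sep starts Sun (30d); Oct starts Tue (31d) ✓; Nov starts Fri (30d); Dec starts Sun (31d).
Five-Wednesday months: January, May, July, October → 4.

4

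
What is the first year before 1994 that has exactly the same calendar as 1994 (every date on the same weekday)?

1983

Two years share a calendar iff Jan 1 falls on the same weekday and both are leap or both are common. 1994: Jan 1 is Saturday, common year.
1993: Jan 1 Friday, common
1992: Jan 1 Wednesday, leap
1991: Jan 1 Tuesday, common
1990: Jan 1 Monday, common
1989: Jan 1 Sunday, common
1988: Jan 1 Friday, leap
1987: Jan 1 Thursday, common
1986: Jan 1 Wednesday, common
1985: Jan 1 Tuesday, common
1984: Jan 1 Sunday, leap
1983: Jan 1 Saturday, common
1983 matches on both conditions.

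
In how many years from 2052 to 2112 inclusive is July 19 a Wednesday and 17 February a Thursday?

Check each year's weekday for July 19 and 17 February:
  2052: Fri/Sat  2053: Sat/Mon  2054: Sun/Tue  2055: Mon/Wed  2056: Wed/Thu ✓  2057: Thu/Sat  2058: Fri/Sun  2059: Sat/Mon  2060: Mon/Tue  2061: Tue/Thu  2062: Wed/Fri  2063: Thu/Sat  2064: Sat/Sun  2065: Sun/Tue  …(33 more)…  2099: Sun/Tue  2100: Mon/Wed  2101: Tue/Thu  2102: Wed/Fri  2103: Thu/Sat  2104: Sat/Sun  2105: Sun/Tue  2106: Mon/Wed  2107: Tue/Thu  2108: Thu/Fri  2109: Fri/Sun  2110: Sat/Mon  2111: Sun/Tue  2112: Tue/Wed
Both conditions hold in: 2056, 2084 — 2.

2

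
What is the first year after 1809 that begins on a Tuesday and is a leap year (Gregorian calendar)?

Jan 1 advances by 2 weekdays after a leap year and by 1 after a common year.
1809: Jan 1 is Sunday.
1810: Monday
1811: Tuesday
1812: Wednesday (leap)
1813: Friday
1814: Saturday
1815: Sunday
1816: Monday (leap)
1817: Wednesday
1818: Thursday
1819: Friday
1820: Saturday (leap)
1821: Monday
1822: Tuesday
1823: Wednesday
1824: Thursday (leap)
1825: Saturday
1826: Sunday
1827: Monday
1828: Tuesday (leap)
1828 begins on a Tuesday and is a leap year.

1828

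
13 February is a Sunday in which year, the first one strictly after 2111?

2118

From one year to the next, a fixed date's weekday advances by 1, or by 2 when a Feb 29 lies between the two dates.
2111: February 13 is Friday.
2112: Saturday (+1)
2113: Monday (+2)
2114: Tuesday (+1)
2115: Wednesday (+1)
2116: Thursday (+1)
2117: Saturday (+2)
2118: Sunday (+1)
13 February falls on a Sunday in 2118.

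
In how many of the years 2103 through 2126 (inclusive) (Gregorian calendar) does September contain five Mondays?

September has 30 days; it has five Mondays when Monday falls among the first (month-length − 28) days — i.e. when September 1 is one of Monday/Sunday.
September 1 by year: 2103:Sat 2104:Mon✓ 2105:Tue 2106:Wed 2107:Thu 2108:Sat 2109:Sun✓ 2110:Mon✓ 2111:Tue 2112:Thu 2113:Fri 2114:Sat 2115:Sun✓ 2116:Tue 2117:Wed 2118:Thu 2119:Fri 2120:Sun✓ 2121:Mon✓ 2122:Tue 2123:Wed 2124:Fri 2125:Sat 2126:Sun✓
Years with five Mondays: 2104, 2109, 2110, 2115, 2120, 2121, 2126 → 7.

7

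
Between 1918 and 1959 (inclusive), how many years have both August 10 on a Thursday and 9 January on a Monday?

Check each year's weekday for August 10 and 9 January:
  1918: Sat/Wed  1919: Sun/Thu  1920: Tue/Fri  1921: Wed/Sun  1922: Thu/Mon ✓  1923: Fri/Tue  1924: Sun/Wed  1925: Mon/Fri  1926: Tue/Sat  1927: Wed/Sun  1928: Fri/Mon  1929: Sat/Wed  1930: Sun/Thu  1931: Mon/Fri  …(14 more)…  1946: Sat/Wed  1947: Sun/Thu  1948: Tue/Fri  1949: Wed/Sun  1950: Thu/Mon ✓  1951: Fri/Tue  1952: Sun/Wed  1953: Mon/Fri  1954: Tue/Sat  1955: Wed/Sun  1956: Fri/Mon  1957: Sat/Wed  1958: Sun/Thu  1959: Mon/Fri
Both conditions hold in: 1922, 1933, 1939, 1950 — 4.

4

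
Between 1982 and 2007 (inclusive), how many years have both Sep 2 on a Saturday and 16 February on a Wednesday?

Check each year's weekday for Sep 2 and 16 February:
  1982: Thu/Tue  1983: Fri/Wed  1984: Sun/Thu  1985: Mon/Sat  1986: Tue/Sun  1987: Wed/Mon  1988: Fri/Tue  1989: Sat/Thu  1990: Sun/Fri  1991: Mon/Sat  1992: Wed/Sun  1993: Thu/Tue  1994: Fri/Wed  1995: Sat/Thu  1996: Mon/Fri  1997: Tue/Sun  1998: Wed/Mon  1999: Thu/Tue  2000: Sat/Wed ✓  2001: Sun/Fri  2002: Mon/Sat  2003: Tue/Sun  2004: Thu/Mon  2005: Fri/Wed  2006: Sat/Thu  2007: Sun/Fri
Both conditions hold in: 2000 — 1.

1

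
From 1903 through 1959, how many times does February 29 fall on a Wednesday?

Leap years in 1903–1959: 14 of them.
Feb 29 weekday advances by 5 (mod 7) from one leap year to the next four years later (or differs when a century non-leap intervenes).
Leap-day weekdays: 1904:Mon 1908:Sat 1912:Thu 1916:Tue 1920:Sun 1924:Fri 1928:Wed✓ 1932:Mon 1936:Sat 1940:Thu 1944:Tue 1948:Sun 1952:Fri 1956:Wed✓
Wednesday: 1928, 1956 → 2.

2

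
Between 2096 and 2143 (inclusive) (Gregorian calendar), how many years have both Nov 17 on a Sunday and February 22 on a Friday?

6

Check each year's weekday for Nov 17 and February 22:
  2096: Sat/Wed  2097: Sun/Fri ✓  2098: Mon/Sat  2099: Tue/Sun  2100: Wed/Mon  2101: Thu/Tue  2102: Fri/Wed  2103: Sat/Thu  2104: Mon/Fri  2105: Tue/Sun  2106: Wed/Mon  2107: Thu/Tue  2108: Sat/Wed  2109: Sun/Fri ✓  …(20 more)…  2130: Fri/Wed  2131: Sat/Thu  2132: Mon/Fri  2133: Tue/Sun  2134: Wed/Mon  2135: Thu/Tue  2136: Sat/Wed  2137: Sun/Fri ✓  2138: Mon/Sat  2139: Tue/Sun  2140: Thu/Mon  2141: Fri/Wed  2142: Sat/Thu  2143: Sun/Fri ✓
Both conditions hold in: 2097, 2109, 2115, 2126, 2137, 2143 — 6.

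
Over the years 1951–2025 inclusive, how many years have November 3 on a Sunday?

Track November 3's weekday year by year (advancing +1, or +2 across a Feb 29):
  1951: Sat  1952: Mon (+2)  1953: Tue (+1)  1954: Wed (+1)  1955: Thu (+1)
  1956: Sat (+2)  1957: Sun (+1) ✓  1958: Mon (+1)  1959: Tue (+1)  1960: Thu (+2)
  1961: Fri (+1)  1962: Sat (+1)  1963: Sun (+1) ✓  1964: Tue (+2)  … (47 more years) …
  2012: Sat (+2)  2013: Sun (+1) ✓  2014: Mon (+1)  2015: Tue (+1)  2016: Thu (+2)
  2017: Fri (+1)  2018: Sat (+1)  2019: Sun (+1) ✓  2020: Tue (+2)  2021: Wed (+1)
  2022: Thu (+1)  2023: Fri (+1)  2024: Sun (+2) ✓  2025: Mon (+1)
Sunday years: 1957, 1963, 1968, 1974, 1985, 1991, 1996, 2002, 2013, 2019, 2024 — 11 in total.

11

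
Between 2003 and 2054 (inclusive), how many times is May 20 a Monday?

Track May 20's weekday year by year (advancing +1, or +2 across a Feb 29):
  2003: Tue  2004: Thu (+2)  2005: Fri (+1)  2006: Sat (+1)  2007: Sun (+1)
  2008: Tue (+2)  2009: Wed (+1)  2010: Thu (+1)  2011: Fri (+1)  2012: Sun (+2)
  2013: Mon (+1) ✓  2014: Tue (+1)  2015: Wed (+1)  2016: Fri (+2)  … (24 more years) …
  2041: Mon (+1) ✓  2042: Tue (+1)  2043: Wed (+1)  2044: Fri (+2)  2045: Sat (+1)
  2046: Sun (+1)  2047: Mon (+1) ✓  2048: Wed (+2)  2049: Thu (+1)  2050: Fri (+1)
  2051: Sat (+1)  2052: Mon (+2) ✓  2053: Tue (+1)  2054: Wed (+1)
Monday years: 2013, 2019, 2024, 2030, 2041, 2047, 2052 — 7 in total.

7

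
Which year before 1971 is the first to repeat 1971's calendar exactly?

1965

Two years share a calendar iff Jan 1 falls on the same weekday and both are leap or both are common. 1971: Jan 1 is Friday, common year.
1970: Jan 1 Thursday, common
1969: Jan 1 Wednesday, common
1968: Jan 1 Monday, leap
1967: Jan 1 Sunday, common
1966: Jan 1 Saturday, common
1965: Jan 1 Friday, common
1965 matches on both conditions.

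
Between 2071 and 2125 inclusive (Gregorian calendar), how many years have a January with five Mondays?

January has 31 days; it has five Mondays when Monday falls among the first (month-length − 28) days — i.e. when January 1 is one of Monday/Sunday/Saturday.
January 1 by year: 2071:Thu 2072:Fri 2073:Sun✓ 2074:Mon✓ 2075:Tue 2076:Wed 2077:Fri 2078:Sat✓ 2079:Sun✓ 2080:Mon✓ 2081:Wed 2082:Thu 2083:Fri 2084:Sat✓ 2085:Mon✓ …(25 more)… 2111:Thu 2112:Fri 2113:Sun✓ 2114:Mon✓ 2115:Tue 2116:Wed 2117:Fri 2118:Sat✓ 2119:Sun✓ 2120:Mon✓ 2121:Wed 2122:Thu 2123:Fri 2124:Sat✓ 2125:Mon✓
Years with five Mondays: 2073, 2074, 2078, 2079, 2080, 2084, 2085, 2089, 2090, 2091, 2095, 2096, 2101, 2102, 2103, 2107, 2108, 2113, 2114, 2118, 2119, 2120, 2124, 2125 → 24.

24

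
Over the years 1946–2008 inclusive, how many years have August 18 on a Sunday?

Track August 18's weekday year by year (advancing +1, or +2 across a Feb 29):
  1946: Sun ✓  1947: Mon (+1)  1948: Wed (+2)  1949: Thu (+1)  1950: Fri (+1)
  1951: Sat (+1)  1952: Mon (+2)  1953: Tue (+1)  1954: Wed (+1)  1955: Thu (+1)
  1956: Sat (+2)  1957: Sun (+1) ✓  1958: Mon (+1)  1959: Tue (+1)  … (35 more years) …
  1995: Fri (+1)  1996: Sun (+2) ✓  1997: Mon (+1)  1998: Tue (+1)  1999: Wed (+1)
  2000: Fri (+2)  2001: Sat (+1)  2002: Sun (+1) ✓  2003: Mon (+1)  2004: Wed (+2)
  2005: Thu (+1)  2006: Fri (+1)  2007: Sat (+1)  2008: Mon (+2)
Sunday years: 1946, 1957, 1963, 1968, 1974, 1985, 1991, 1996, 2002 — 9 in total.

9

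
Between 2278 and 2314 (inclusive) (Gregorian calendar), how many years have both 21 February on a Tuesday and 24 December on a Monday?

Check each year's weekday for 21 February and 24 December:
  2278: Thu/Tue  2279: Fri/Wed  2280: Sat/Fri  2281: Mon/Sat  2282: Tue/Sun  2283: Wed/Mon  2284: Thu/Wed  2285: Sat/Thu  2286: Sun/Fri  2287: Mon/Sat  2288: Tue/Mon ✓  2289: Thu/Tue  2290: Fri/Wed  2291: Sat/Thu  …(9 more)…  2301: Thu/Tue  2302: Fri/Wed  2303: Sat/Thu  2304: Sun/Sat  2305: Tue/Sun  2306: Wed/Mon  2307: Thu/Tue  2308: Fri/Thu  2309: Sun/Fri  2310: Mon/Sat  2311: Tue/Sun  2312: Wed/Tue  2313: Fri/Wed  2314: Sat/Thu
Both conditions hold in: 2288 — 1.

1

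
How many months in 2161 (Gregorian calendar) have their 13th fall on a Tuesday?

2

Check the 13th of each month of 2161: Jan 13: Tue, Feb 13: Fri, Mar 13: Fri, Apr 13: Mon, May 13: Wed, Jun 13: Sat, Jul 13: Mon, Aug 13: Thu, Sep 13: Sun, Oct 13: Tue, Nov 13: Fri, Dec 13: Sun.
Tuesday occurs in January, October — 2 months.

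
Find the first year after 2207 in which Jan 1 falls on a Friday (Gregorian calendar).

2208

Jan 1 advances by 2 weekdays after a leap year and by 1 after a common year.
2207: Jan 1 is Thursday.
2208: Friday (leap)
2208 begins on a Friday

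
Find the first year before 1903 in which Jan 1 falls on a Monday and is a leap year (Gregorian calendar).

Jan 1 advances by 2 weekdays after a leap year and by 1 after a common year.
1903: Jan 1 is Thursday.
1902: Wednesday
1901: Tuesday
1900: Monday
1899: Sunday
1898: Saturday
1897: Friday
1896: Wednesday (leap)
1895: Tuesday
1894: Monday
1893: Sunday
1892: Friday (leap)
1891: Thursday
1890: Wednesday
1889: Tuesday
1888: Sunday (leap)
1887: Saturday
1886: Friday
1885: Thursday
1884: Tuesday (leap)
1883: Monday
1882: Sunday
1881: Saturday
1880: Thursday (leap)
1879: Wednesday
1878: Tuesday
1877: Monday
1876: Saturday (leap)
1875: Friday
1874: Thursday
1873: Wednesday
1872: Monday (leap)
1872 begins on a Monday and is a leap year.

1872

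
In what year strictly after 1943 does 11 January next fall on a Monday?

1954

From one year to the next, a fixed date's weekday advances by 1, or by 2 when a Feb 29 lies between the two dates.
1943: January 11 is Monday.
1944: Tuesday (+1)
1945: Thursday (+2)
1946: Friday (+1)
1947: Saturday (+1)
1948: Sunday (+1)
1949: Tuesday (+2)
1950: Wednesday (+1)
1951: Thursday (+1)
1952: Friday (+1)
1953: Sunday (+2)
1954: Monday (+1)
11 January falls on a Monday in 1954.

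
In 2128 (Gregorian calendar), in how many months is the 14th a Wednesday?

Check the 14th of each month of 2128: Jan 14: Wed, Feb 14: Sat, Mar 14: Sun, Apr 14: Wed, May 14: Fri, Jun 14: Mon, Jul 14: Wed, Aug 14: Sat, Sep 14: Tue, Oct 14: Thu, Nov 14: Sun, Dec 14: Tue.
Wednesday occurs in January, April, July — 3 months.

3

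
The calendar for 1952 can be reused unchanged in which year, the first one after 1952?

1980

Two years share a calendar iff Jan 1 falls on the same weekday and both are leap or both are common. 1952: Jan 1 is Tuesday, leap year.
1953: Jan 1 Thursday, common
1954: Jan 1 Friday, common
1955: Jan 1 Saturday, common
1956: Jan 1 Sunday, leap
1957: Jan 1 Tuesday, common
1958: Jan 1 Wednesday, common
1959: Jan 1 Thursday, common
1960: Jan 1 Friday, leap
1961: Jan 1 Sunday, common
1962: Jan 1 Monday, common
1963: Jan 1 Tuesday, common
1964: Jan 1 Wednesday, leap
1965: Jan 1 Friday, common
1966: Jan 1 Saturday, common
1967: Jan 1 Sunday, common
1968: Jan 1 Monday, leap
1969: Jan 1 Wednesday, common
1970: Jan 1 Thursday, common
1971: Jan 1 Friday, common
1972: Jan 1 Saturday, leap
1973: Jan 1 Monday, common
1974: Jan 1 Tuesday, common
1975: Jan 1 Wednesday, common
1976: Jan 1 Thursday, leap
1977: Jan 1 Saturday, common
1978: Jan 1 Sunday, common
1979: Jan 1 Monday, common
1980: Jan 1 Tuesday, leap
1980 matches on both conditions.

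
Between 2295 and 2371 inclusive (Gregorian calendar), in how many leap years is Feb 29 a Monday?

Leap years in 2295–2371: 18 of them.
Feb 29 weekday advances by 5 (mod 7) from one leap year to the next four years later (or differs when a century non-leap intervenes).
Leap-day weekdays: 2296:Sat 2304:Mon✓ 2308:Sat 2312:Thu 2316:Tue 2320:Sun 2324:Fri 2328:Wed 2332:Mon✓ 2336:Sat 2340:Thu 2344:Tue 2348:Sun 2352:Fri 2356:Wed 2360:Mon✓ 2364:Sat 2368:Thu
Monday: 2304, 2332, 2360 → 3.

3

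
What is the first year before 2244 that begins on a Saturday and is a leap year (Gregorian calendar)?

2220

Jan 1 advances by 2 weekdays after a leap year and by 1 after a common year.
2244: Jan 1 is Monday (leap).
2243: Sunday
2242: Saturday
2241: Friday
2240: Wednesday (leap)
2239: Tuesday
2238: Monday
2237: Sunday
2236: Friday (leap)
2235: Thursday
2234: Wednesday
2233: Tuesday
2232: Sunday (leap)
2231: Saturday
2230: Friday
2229: Thursday
2228: Tuesday (leap)
2227: Monday
2226: Sunday
2225: Saturday
2224: Thursday (leap)
2223: Wednesday
2222: Tuesday
2221: Monday
2220: Saturday (leap)
2220 begins on a Saturday and is a leap year.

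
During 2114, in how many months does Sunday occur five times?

4

A month of length L has five Sundays iff its first Sunday is on day ≤ L−28 (so day 1–3 in a 31-day month, 1–2 in a 30-day month, day 1 in a leap February).
Checking each month of 2114: Jan starts Mon (31d); Feb starts Thu (28d); Mar starts Thu (31d); Apr starts Sun (30d) ✓; May starts Tue (31d); Jun starts Fri (30d); Jul starts Sun (31d) ✓; Aug starts Wed (31d); Sep starts Sat (30d) ✓; Oct starts Mon (31d); Nov starts Thu (30d); Dec starts Sat (31d) ✓.
Five-Sunday months: April, July, September, December → 4.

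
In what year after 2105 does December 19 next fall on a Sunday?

From one year to the next, a fixed date's weekday advances by 1, or by 2 when a Feb 29 lies between the two dates.
2105: December 19 is Saturday.
2106: Sunday (+1)
December 19 falls on a Sunday in 2106.

2106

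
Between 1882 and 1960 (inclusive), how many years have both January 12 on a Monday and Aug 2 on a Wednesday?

0

Check each year's weekday for January 12 and Aug 2:
  1882: Thu/Wed  1883: Fri/Thu  1884: Sat/Sat  1885: Mon/Sun  1886: Tue/Mon  1887: Wed/Tue  1888: Thu/Thu  1889: Sat/Fri  1890: Sun/Sat  1891: Mon/Sun  1892: Tue/Tue  1893: Thu/Wed  1894: Fri/Thu  1895: Sat/Fri  …(51 more)…  1947: Sun/Sat  1948: Mon/Mon  1949: Wed/Tue  1950: Thu/Wed  1951: Fri/Thu  1952: Sat/Sat  1953: Mon/Sun  1954: Tue/Mon  1955: Wed/Tue  1956: Thu/Thu  1957: Sat/Fri  1958: Sun/Sat  1959: Mon/Sun  1960: Tue/Tue
Both conditions hold in: no year — 0.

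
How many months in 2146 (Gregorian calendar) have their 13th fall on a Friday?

Check the 13th of each month of 2146: Jan 13: Thu, Feb 13: Sun, Mar 13: Sun, Apr 13: Wed, May 13: Fri, Jun 13: Mon, Jul 13: Wed, Aug 13: Sat, Sep 13: Tue, Oct 13: Thu, Nov 13: Sun, Dec 13: Tue.
Friday occurs in May — 1 month.

1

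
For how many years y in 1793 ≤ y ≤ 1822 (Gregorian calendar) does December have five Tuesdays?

December has 31 days; it has five Tuesdays when Tuesday falls among the first (month-length − 28) days — i.e. when December 1 is one of Tuesday/Monday/Sunday.
December 1 by year: 1793:Sun✓ 1794:Mon✓ 1795:Tue✓ 1796:Thu 1797:Fri 1798:Sat 1799:Sun✓ 1800:Mon✓ 1801:Tue✓ 1802:Wed 1803:Thu 1804:Sat 1805:Sun✓ 1806:Mon✓ 1807:Tue✓ 1808:Thu 1809:Fri 1810:Sat 1811:Sun✓ 1812:Tue✓ 1813:Wed 1814:Thu 1815:Fri 1816:Sun✓ 1817:Mon✓ 1818:Tue✓ 1819:Wed 1820:Fri 1821:Sat 1822:Sun✓
Years with five Tuesdays: 1793, 1794, 1795, 1799, 1800, 1801, 1805, 1806, 1807, 1811, 1812, 1816, 1817, 1818, 1822 → 15.

15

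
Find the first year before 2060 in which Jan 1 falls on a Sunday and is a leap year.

Jan 1 advances by 2 weekdays after a leap year and by 1 after a common year.
2060: Jan 1 is Thursday (leap).
2059: Wednesday
2058: Tuesday
2057: Monday
2056: Saturday (leap)
2055: Friday
2054: Thursday
2053: Wednesday
2052: Monday (leap)
2051: Sunday
2050: Saturday
2049: Friday
2048: Wednesday (leap)
2047: Tuesday
2046: Monday
2045: Sunday
2044: Friday (leap)
2043: Thursday
2042: Wednesday
2041: Tuesday
2040: Sunday (leap)
2040 begins on a Sunday and is a leap year.

2040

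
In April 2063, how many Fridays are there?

4

April 2063 has 30 days and begins on Sunday.
The first Friday is April 6.
Fridays fall on 6, 13, 20, 27 — that's 4.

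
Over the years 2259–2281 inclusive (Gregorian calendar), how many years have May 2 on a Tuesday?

3

Track May 2's weekday year by year (advancing +1, or +2 across a Feb 29):
  2259: Mon  2260: Wed (+2)  2261: Thu (+1)  2262: Fri (+1)  2263: Sat (+1)
  2264: Mon (+2)  2265: Tue (+1) ✓  2266: Wed (+1)  2267: Thu (+1)  2268: Sat (+2)
  2269: Sun (+1)  2270: Mon (+1)  2271: Tue (+1) ✓  2272: Thu (+2)  2273: Fri (+1)
  2274: Sat (+1)  2275: Sun (+1)  2276: Tue (+2) ✓  2277: Wed (+1)  2278: Thu (+1)
  2279: Fri (+1)  2280: Sun (+2)  2281: Mon (+1)
Tuesday years: 2265, 2271, 2276 — 3 in total.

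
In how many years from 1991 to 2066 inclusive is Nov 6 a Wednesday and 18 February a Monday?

8

Check each year's weekday for Nov 6 and 18 February:
  1991: Wed/Mon ✓  1992: Fri/Tue  1993: Sat/Thu  1994: Sun/Fri  1995: Mon/Sat  1996: Wed/Sun  1997: Thu/Tue  1998: Fri/Wed  1999: Sat/Thu  2000: Mon/Fri  2001: Tue/Sun  2002: Wed/Mon ✓  2003: Thu/Tue  2004: Sat/Wed  …(48 more)…  2053: Thu/Tue  2054: Fri/Wed  2055: Sat/Thu  2056: Mon/Fri  2057: Tue/Sun  2058: Wed/Mon ✓  2059: Thu/Tue  2060: Sat/Wed  2061: Sun/Fri  2062: Mon/Sat  2063: Tue/Sun  2064: Thu/Mon  2065: Fri/Wed  2066: Sat/Thu
Both conditions hold in: 1991, 2002, 2013, 2019, 2030, 2041, 2047, 2058 — 8.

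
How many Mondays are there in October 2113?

October 2113 has 31 days and begins on Sunday.
The first Monday is October 2.
Mondays fall on 2, 9, 16, 23, 30 — that's 5.

5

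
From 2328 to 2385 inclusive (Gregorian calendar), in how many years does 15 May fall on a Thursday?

Track 15 May's weekday year by year (advancing +1, or +2 across a Feb 29):
  2328: Tue  2329: Wed (+1)  2330: Thu (+1) ✓  2331: Fri (+1)  2332: Sun (+2)
  2333: Mon (+1)  2334: Tue (+1)  2335: Wed (+1)  2336: Fri (+2)  2337: Sat (+1)
  2338: Sun (+1)  2339: Mon (+1)  2340: Wed (+2)  2341: Thu (+1) ✓  … (30 more years) …
  2372: Mon (+2)  2373: Tue (+1)  2374: Wed (+1)  2375: Thu (+1) ✓  2376: Sat (+2)
  2377: Sun (+1)  2378: Mon (+1)  2379: Tue (+1)  2380: Thu (+2) ✓  2381: Fri (+1)
  2382: Sat (+1)  2383: Sun (+1)  2384: Tue (+2)  2385: Wed (+1)
Thursday years: 2330, 2341, 2347, 2352, 2358, 2369, 2375, 2380 — 8 in total.

8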